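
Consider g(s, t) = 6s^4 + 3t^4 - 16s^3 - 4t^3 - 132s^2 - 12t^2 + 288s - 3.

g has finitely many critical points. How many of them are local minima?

4

g separates as a function of s plus a function of t, so ∇g=0 decouples.
∂g/∂s = 24(s - 4)(s - 1)(s + 3) = 0 at s ∈ {-3, 1, 4}; ∂g/∂t = 12t(t - 2)(t + 1) = 0 at t ∈ {-1, 0, 2}.
The Hessian is diagonal: diag(g_ss, g_tt). Second derivatives: g_ss(-3)=672, g_ss(1)=-288, g_ss(4)=504; g_tt(-1)=36, g_tt(0)=-24, g_tt(2)=72.
Local minima occur where both diagonal entries positive: (-3, -1), (-3, 2), (4, -1), (4, 2). Count: 4.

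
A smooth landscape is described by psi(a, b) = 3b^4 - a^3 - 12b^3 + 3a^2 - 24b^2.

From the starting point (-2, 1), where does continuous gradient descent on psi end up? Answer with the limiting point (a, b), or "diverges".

(0, 4)

psi is separable, so gradient descent decouples: a follows -∂psi/∂a, b follows -∂psi/∂b.
∂psi/∂a = -3a(a - 2); at a=-2 this is -24, so a increases.
∂psi/∂b = 12b(b - 4)(b + 1); at b=1 this is -72, so b increases.
a converges to its nearest critical value 0 (a local min of the a-part); b converges to 4. The iterate converges to (0, 4).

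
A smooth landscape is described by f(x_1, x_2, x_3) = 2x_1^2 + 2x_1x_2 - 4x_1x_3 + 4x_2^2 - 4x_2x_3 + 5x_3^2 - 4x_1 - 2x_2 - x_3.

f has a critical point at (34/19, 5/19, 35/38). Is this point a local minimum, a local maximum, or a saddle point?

local minimum

The Hessian is constant: H = [[4, 2, -4], [2, 8, -4], [-4, -4, 10]].
Leading principal minors: Δ₁ = 4, Δ₂ = 28, Δ₃ = 152.
All leading minors are positive, so H is positive definite: a local minimum.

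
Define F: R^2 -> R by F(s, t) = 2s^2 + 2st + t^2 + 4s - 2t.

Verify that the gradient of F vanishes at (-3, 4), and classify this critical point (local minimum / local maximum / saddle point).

local minimum

∇F = (4s + 2t + 4, 2s + 2t - 2); substituting (-3, 4) gives ∇F = (0, 0), so (-3, 4) is indeed a critical point.
The Hessian of F is constant: H = [[4, 2], [2, 2]].
det(H) = 4·2 − 2² = 4.
det(H) > 0 and tr(H) = 6 > 0, so H is positive definite and the point is a local minimum.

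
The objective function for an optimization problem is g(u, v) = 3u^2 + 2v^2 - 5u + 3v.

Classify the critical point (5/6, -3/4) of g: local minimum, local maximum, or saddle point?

The Hessian of g is constant: H = [[6, 0], [0, 4]].
det(H) = 6·4 − 0² = 24.
det(H) > 0 and tr(H) = 10 > 0, so H is positive definite and the point is a local minimum.

local minimum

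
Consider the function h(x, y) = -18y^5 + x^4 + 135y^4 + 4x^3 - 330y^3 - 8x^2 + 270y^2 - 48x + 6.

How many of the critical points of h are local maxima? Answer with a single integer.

h separates as a function of x plus a function of y, so ∇h=0 decouples.
∂h/∂x = 4(x - 2)(x + 2)(x + 3) = 0 at x ∈ {-3, -2, 2}; ∂h/∂y = -90y(y - 3)(y - 2)(y - 1) = 0 at y ∈ {0, 1, 2, 3}.
The Hessian is diagonal: diag(h_xx, h_yy). Second derivatives: h_xx(-3)=20, h_xx(-2)=-16, h_xx(2)=80; h_yy(0)=540, h_yy(1)=-180, h_yy(2)=180, h_yy(3)=-540.
Local maxima occur where both diagonal entries negative: (-2, 1), (-2, 3). Count: 2.

2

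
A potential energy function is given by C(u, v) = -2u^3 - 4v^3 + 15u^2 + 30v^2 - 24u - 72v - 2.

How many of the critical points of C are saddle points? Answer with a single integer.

C separates as a function of u plus a function of v, so ∇C=0 decouples.
∂C/∂u = -6(u - 4)(u - 1) = 0 at u ∈ {1, 4}; ∂C/∂v = -12(v - 3)(v - 2) = 0 at v ∈ {2, 3}.
The Hessian is diagonal: diag(C_uu, C_vv). Second derivatives: C_uu(1)=18, C_uu(4)=-18; C_vv(2)=12, C_vv(3)=-12.
Saddle points occur where the two diagonal entries have opposite signs: (1, 3), (4, 2). Count: 2.

2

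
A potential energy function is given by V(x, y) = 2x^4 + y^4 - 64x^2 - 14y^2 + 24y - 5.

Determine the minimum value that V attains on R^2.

V(x,y) separates as P(x) + Q(y) − 5, so its minimum is min P + min Q − 5.
P'(x) = 8x(x - 4)(x + 4) vanishes at x ∈ {-4, 0, 4}; Q'(y) = 4(y - 2)(y - 1)(y + 3) vanishes at y ∈ {-3, 1, 2}.
Local minima of P (where P''>0): P(-4)=-512, P(4)=-512. Local minima of Q: Q(-3)=-117, Q(2)=8.
So the global minimum of V is P(-4) + Q(-3) − 5 = -512 − 117 − 5 = -634, attained at (-4, -3).

-634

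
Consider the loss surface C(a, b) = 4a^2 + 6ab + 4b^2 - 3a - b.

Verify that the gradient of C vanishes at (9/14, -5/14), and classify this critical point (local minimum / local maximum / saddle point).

∇C = (8a + 6b - 3, 6a + 8b - 1); substituting (9/14, -5/14) gives ∇C = (0, 0), so (9/14, -5/14) is indeed a critical point.
The Hessian of C is constant: H = [[8, 6], [6, 8]].
det(H) = 8·8 − 6² = 28.
det(H) > 0 and tr(H) = 16 > 0, so H is positive definite and the point is a local minimum.

local minimum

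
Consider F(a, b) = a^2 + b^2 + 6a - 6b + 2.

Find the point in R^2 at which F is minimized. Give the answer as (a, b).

(-3, 3)

F(a,b) separates as P(a) + Q(b) + 2, so its minimum is min P + min Q + 2.
P'(a) = 2a + 6 vanishes at a ∈ {-3}; Q'(b) = 2b - 6 vanishes at b ∈ {3}.
Local minima of P (where P''>0): P(-3)=-9. Local minima of Q: Q(3)=-9.
So the global minimum of F is P(-3) + Q(3) + 2 = -9 − 9 + 2 = -16, attained at (-3, 3).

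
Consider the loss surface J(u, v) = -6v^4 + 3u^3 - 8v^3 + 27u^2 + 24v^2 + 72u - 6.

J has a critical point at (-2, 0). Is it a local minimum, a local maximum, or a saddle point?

The mixed partial ∂²J/∂u∂v is 0, so the Hessian at any point is diag(J_uu, J_vv) = diag(18(u + 3), 24(-3v^2 - 2v + 2)).
At (-2, 0): H = diag(18, 48).
Both eigenvalues are positive, so H is positive definite: a local minimum.

local minimum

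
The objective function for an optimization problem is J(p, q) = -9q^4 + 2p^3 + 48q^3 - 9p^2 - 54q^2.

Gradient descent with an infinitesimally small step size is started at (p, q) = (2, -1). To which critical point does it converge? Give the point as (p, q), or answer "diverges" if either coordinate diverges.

diverges

J is separable, so gradient descent decouples: p follows -∂J/∂p, q follows -∂J/∂q.
∂J/∂p = 6p(p - 3); at p=2 this is -12, so p increases.
∂J/∂q = -36q(q - 3)(q - 1); at q=-1 this is 288, so q decreases.
The q-coordinate has no critical point in that direction and runs off to infinity.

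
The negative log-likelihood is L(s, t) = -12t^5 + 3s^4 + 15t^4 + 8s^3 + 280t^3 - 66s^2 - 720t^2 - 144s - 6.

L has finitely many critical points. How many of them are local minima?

4

L separates as a function of s plus a function of t, so ∇L=0 decouples.
∂L/∂s = 12(s - 3)(s + 1)(s + 4) = 0 at s ∈ {-4, -1, 3}; ∂L/∂t = -60t(t - 3)(t - 2)(t + 4) = 0 at t ∈ {-4, 0, 2, 3}.
The Hessian is diagonal: diag(L_ss, L_tt). Second derivatives: L_ss(-4)=252, L_ss(-1)=-144, L_ss(3)=336; L_tt(-4)=10080, L_tt(0)=-1440, L_tt(2)=720, L_tt(3)=-1260.
Local minima occur where both diagonal entries positive: (-4, -4), (-4, 2), (3, -4), (3, 2). Count: 4.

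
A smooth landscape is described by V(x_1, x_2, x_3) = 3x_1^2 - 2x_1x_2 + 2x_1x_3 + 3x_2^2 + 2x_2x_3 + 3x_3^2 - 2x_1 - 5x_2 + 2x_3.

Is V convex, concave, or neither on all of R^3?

convex

V is quadratic, so its Hessian is the constant matrix H = [[6, -2, 2], [-2, 6, 2], [2, 2, 6]].
Leading principal minors: 6, 32, 128.
All positive ⇒ H ≻ 0 ⇒ convex.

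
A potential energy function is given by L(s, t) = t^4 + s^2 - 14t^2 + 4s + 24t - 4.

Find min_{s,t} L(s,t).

L(s,t) separates as P(s) + Q(t) − 4, so its minimum is min P + min Q − 4.
P'(s) = 2s + 4 vanishes at s ∈ {-2}; Q'(t) = 4(t - 2)(t - 1)(t + 3) vanishes at t ∈ {-3, 1, 2}.
Local minima of P (where P''>0): P(-2)=-4. Local minima of Q: Q(-3)=-117, Q(2)=8.
So the global minimum of L is P(-2) + Q(-3) − 4 = -4 − 117 − 4 = -125, attained at (-2, -3).

-125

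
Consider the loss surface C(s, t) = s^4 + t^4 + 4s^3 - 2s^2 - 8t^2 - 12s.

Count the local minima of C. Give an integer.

C separates as a function of s plus a function of t, so ∇C=0 decouples.
∂C/∂s = 4(s - 1)(s + 1)(s + 3) = 0 at s ∈ {-3, -1, 1}; ∂C/∂t = 4t(t - 2)(t + 2) = 0 at t ∈ {-2, 0, 2}.
The Hessian is diagonal: diag(C_ss, C_tt). Second derivatives: C_ss(-3)=32, C_ss(-1)=-16, C_ss(1)=32; C_tt(-2)=32, C_tt(0)=-16, C_tt(2)=32.
Local minima occur where both diagonal entries positive: (-3, -2), (-3, 2), (1, -2), (1, 2). Count: 4.

4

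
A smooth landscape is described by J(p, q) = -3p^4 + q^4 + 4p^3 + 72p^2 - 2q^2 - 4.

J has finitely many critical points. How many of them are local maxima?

J separates as a function of p plus a function of q, so ∇J=0 decouples.
∂J/∂p = -12p(p - 4)(p + 3) = 0 at p ∈ {-3, 0, 4}; ∂J/∂q = 4q(q - 1)(q + 1) = 0 at q ∈ {-1, 0, 1}.
The Hessian is diagonal: diag(J_pp, J_qq). Second derivatives: J_pp(-3)=-252, J_pp(0)=144, J_pp(4)=-336; J_qq(-1)=8, J_qq(0)=-4, J_qq(1)=8.
Local maxima occur where both diagonal entries negative: (-3, 0), (4, 0). Count: 2.

2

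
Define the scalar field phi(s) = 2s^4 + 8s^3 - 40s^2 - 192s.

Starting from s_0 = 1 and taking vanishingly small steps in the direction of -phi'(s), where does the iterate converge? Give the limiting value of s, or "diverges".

3

phi'(s) = 8(s - 3)(s + 2)(s + 4), so phi'(1) = -240.
Gradient descent moves in the -phi' direction, i.e. s is increasing.
The nearest critical point in that direction is s = 3, where phi'' = 280 > 0 (a local minimum). The iterate converges there.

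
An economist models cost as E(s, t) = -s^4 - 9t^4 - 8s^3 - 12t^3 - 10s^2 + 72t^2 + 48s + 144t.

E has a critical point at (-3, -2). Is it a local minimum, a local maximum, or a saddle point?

saddle point

The mixed partial ∂²E/∂s∂t is 0, so the Hessian at any point is diag(E_ss, E_tt) = diag(-4(3s^2 + 12s + 5), 36(-3t^2 - 2t + 4)).
At (-3, -2): H = diag(16, -144).
The eigenvalues have opposite signs, so H is indefinite: a saddle point.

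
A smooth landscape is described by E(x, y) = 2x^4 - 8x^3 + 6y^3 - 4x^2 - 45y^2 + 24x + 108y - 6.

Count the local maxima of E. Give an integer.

1

E separates as a function of x plus a function of y, so ∇E=0 decouples.
∂E/∂x = 8(x - 3)(x - 1)(x + 1) = 0 at x ∈ {-1, 1, 3}; ∂E/∂y = 18(y - 3)(y - 2) = 0 at y ∈ {2, 3}.
The Hessian is diagonal: diag(E_xx, E_yy). Second derivatives: E_xx(-1)=64, E_xx(1)=-32, E_xx(3)=64; E_yy(2)=-18, E_yy(3)=18.
Local maxima occur where both diagonal entries negative: (1, 2). Count: 1.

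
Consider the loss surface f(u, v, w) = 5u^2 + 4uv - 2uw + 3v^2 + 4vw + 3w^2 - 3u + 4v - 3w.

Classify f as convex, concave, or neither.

convex

f is quadratic, so its Hessian is the constant matrix H = [[10, 4, -2], [4, 6, 4], [-2, 4, 6]].
Leading principal minors: 10, 44, 16.
All positive ⇒ H ≻ 0 ⇒ convex.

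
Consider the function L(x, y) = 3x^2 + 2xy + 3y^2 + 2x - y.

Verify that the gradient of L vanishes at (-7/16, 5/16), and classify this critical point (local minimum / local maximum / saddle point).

∇L = (6x + 2y + 2, 2x + 6y - 1); substituting (-7/16, 5/16) gives ∇L = (0, 0), so (-7/16, 5/16) is indeed a critical point.
The Hessian of L is constant: H = [[6, 2], [2, 6]].
det(H) = 6·6 − 2² = 32.
det(H) > 0 and tr(H) = 12 > 0, so H is positive definite and the point is a local minimum.

local minimum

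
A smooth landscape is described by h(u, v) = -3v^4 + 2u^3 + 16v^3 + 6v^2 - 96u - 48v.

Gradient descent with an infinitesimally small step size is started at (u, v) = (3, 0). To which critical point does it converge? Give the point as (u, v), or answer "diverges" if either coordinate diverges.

h is separable, so gradient descent decouples: u follows -∂h/∂u, v follows -∂h/∂v.
∂h/∂u = 6(u - 4)(u + 4); at u=3 this is -42, so u increases.
∂h/∂v = -12(v - 4)(v - 1)(v + 1); at v=0 this is -48, so v increases.
u converges to its nearest critical value 4 (a local min of the u-part); v converges to 1. The iterate converges to (4, 1).

(4, 1)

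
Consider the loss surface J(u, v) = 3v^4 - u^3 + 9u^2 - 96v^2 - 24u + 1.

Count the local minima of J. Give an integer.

2

J separates as a function of u plus a function of v, so ∇J=0 decouples.
∂J/∂u = -3(u - 4)(u - 2) = 0 at u ∈ {2, 4}; ∂J/∂v = 12v(v - 4)(v + 4) = 0 at v ∈ {-4, 0, 4}.
The Hessian is diagonal: diag(J_uu, J_vv). Second derivatives: J_uu(2)=6, J_uu(4)=-6; J_vv(-4)=384, J_vv(0)=-192, J_vv(4)=384.
Local minima occur where both diagonal entries positive: (2, -4), (2, 4). Count: 2.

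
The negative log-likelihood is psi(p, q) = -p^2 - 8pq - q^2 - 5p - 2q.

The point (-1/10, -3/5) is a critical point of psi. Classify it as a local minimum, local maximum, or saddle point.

The Hessian of psi is constant: H = [[-2, -8], [-8, -2]].
det(H) = (-2)·(-2) − (-8)² = -60.
Since det(H) < 0, H is indefinite and the critical point is a saddle point.

saddle point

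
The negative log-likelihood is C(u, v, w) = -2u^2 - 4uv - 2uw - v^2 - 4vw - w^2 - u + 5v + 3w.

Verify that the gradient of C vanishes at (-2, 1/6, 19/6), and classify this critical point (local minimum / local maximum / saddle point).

∇C = (-4u - 4v - 2w - 1, -4u - 2v - 4w + 5, -2u - 4v - 2w + 3); substituting (-2, 1/6, 19/6) gives ∇C = (0, 0, 0), so (-2, 1/6, 19/6) is indeed a critical point.
The Hessian is constant: H = [[-4, -4, -2], [-4, -2, -4], [-2, -4, -2]].
Leading principal minors: Δ₁ = -4, Δ₂ = -8, Δ₃ = 24.
The minors fit neither the all-positive nor the alternating-sign pattern, so H is indefinite: a saddle point.

saddle point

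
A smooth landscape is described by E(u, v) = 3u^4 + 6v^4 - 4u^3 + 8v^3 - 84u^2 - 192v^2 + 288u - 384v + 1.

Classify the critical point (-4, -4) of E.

The mixed partial ∂²E/∂u∂v is 0, so the Hessian at any point is diag(E_uu, E_vv) = diag(12(3u^2 - 2u - 14), 24(3v^2 + 2v - 16)).
At (-4, -4): H = diag(504, 576).
Both eigenvalues are positive, so H is positive definite: a local minimum.

local minimum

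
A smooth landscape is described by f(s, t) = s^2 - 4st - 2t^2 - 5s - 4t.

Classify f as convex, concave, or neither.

neither

f is quadratic, so its Hessian is the constant matrix H = [[2, -4], [-4, -4]].
det(H) = -24, tr(H) = -2.
det(H) < 0, so H is indefinite: neither convex nor concave.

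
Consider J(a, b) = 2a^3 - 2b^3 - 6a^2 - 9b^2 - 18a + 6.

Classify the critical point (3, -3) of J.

The mixed partial ∂²J/∂a∂b is 0, so the Hessian at any point is diag(J_aa, J_bb) = diag(12(a - 1), -6(2b + 3)).
At (3, -3): H = diag(24, 18).
Both eigenvalues are positive, so H is positive definite: a local minimum.

local minimum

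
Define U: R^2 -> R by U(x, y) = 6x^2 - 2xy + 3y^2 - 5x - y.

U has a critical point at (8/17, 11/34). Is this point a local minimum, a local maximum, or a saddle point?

local minimum

The Hessian of U is constant: H = [[12, -2], [-2, 6]].
det(H) = 12·6 − (-2)² = 68.
det(H) > 0 and tr(H) = 18 > 0, so H is positive definite and the point is a local minimum.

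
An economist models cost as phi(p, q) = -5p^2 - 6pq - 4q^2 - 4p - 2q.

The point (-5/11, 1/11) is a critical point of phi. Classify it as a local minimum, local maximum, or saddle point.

The Hessian of phi is constant: H = [[-10, -6], [-6, -8]].
det(H) = (-10)·(-8) − (-6)² = 44.
det(H) > 0 and tr(H) = -18 < 0, so H is negative definite and the point is a local maximum.

local maximum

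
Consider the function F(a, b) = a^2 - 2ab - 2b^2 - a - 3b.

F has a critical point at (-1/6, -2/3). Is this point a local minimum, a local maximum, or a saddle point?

saddle point

The Hessian of F is constant: H = [[2, -2], [-2, -4]].
det(H) = 2·(-4) − (-2)² = -12.
Since det(H) < 0, H is indefinite and the critical point is a saddle point.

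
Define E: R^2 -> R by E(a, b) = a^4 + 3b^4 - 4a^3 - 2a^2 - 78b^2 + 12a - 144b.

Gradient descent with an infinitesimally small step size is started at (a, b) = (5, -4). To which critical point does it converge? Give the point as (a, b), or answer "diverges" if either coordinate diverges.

(3, -3)

E is separable, so gradient descent decouples: a follows -∂E/∂a, b follows -∂E/∂b.
∂E/∂a = 4(a - 3)(a - 1)(a + 1); at a=5 this is 192, so a decreases.
∂E/∂b = 12(b - 4)(b + 1)(b + 3); at b=-4 this is -288, so b increases.
a converges to its nearest critical value 3 (a local min of the a-part); b converges to -3. The iterate converges to (3, -3).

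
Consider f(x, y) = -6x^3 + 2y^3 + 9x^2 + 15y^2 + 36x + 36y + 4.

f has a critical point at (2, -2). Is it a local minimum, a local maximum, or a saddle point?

saddle point

The mixed partial ∂²f/∂x∂y is 0, so the Hessian at any point is diag(f_xx, f_yy) = diag(18(-2x + 1), 6(2y + 5)).
At (2, -2): H = diag(-54, 6).
The eigenvalues have opposite signs, so H is indefinite: a saddle point.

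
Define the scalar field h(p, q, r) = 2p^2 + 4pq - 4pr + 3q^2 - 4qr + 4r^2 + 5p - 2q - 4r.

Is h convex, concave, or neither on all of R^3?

convex

h is quadratic, so its Hessian is the constant matrix H = [[4, 4, -4], [4, 6, -4], [-4, -4, 8]].
Leading principal minors: 4, 8, 32.
All positive ⇒ H ≻ 0 ⇒ convex.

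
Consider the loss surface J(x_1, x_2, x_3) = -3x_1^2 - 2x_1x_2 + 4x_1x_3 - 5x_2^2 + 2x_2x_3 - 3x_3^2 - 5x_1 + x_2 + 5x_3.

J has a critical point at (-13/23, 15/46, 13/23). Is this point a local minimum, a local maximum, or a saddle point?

The Hessian is constant: H = [[-6, -2, 4], [-2, -10, 2], [4, 2, -6]].
Leading principal minors: Δ₁ = -6, Δ₂ = 56, Δ₃ = -184.
The minors alternate sign starting negative (−, +, −), so H is negative definite: a local maximum.

local maximum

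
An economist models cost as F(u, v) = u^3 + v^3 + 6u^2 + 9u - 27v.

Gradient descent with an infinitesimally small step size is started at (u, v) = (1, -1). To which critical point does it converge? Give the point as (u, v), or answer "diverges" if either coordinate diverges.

F is separable, so gradient descent decouples: u follows -∂F/∂u, v follows -∂F/∂v.
∂F/∂u = 3(u + 1)(u + 3); at u=1 this is 24, so u decreases.
∂F/∂v = 3(v - 3)(v + 3); at v=-1 this is -24, so v increases.
u converges to its nearest critical value -1 (a local min of the u-part); v converges to 3. The iterate converges to (-1, 3).

(-1, 3)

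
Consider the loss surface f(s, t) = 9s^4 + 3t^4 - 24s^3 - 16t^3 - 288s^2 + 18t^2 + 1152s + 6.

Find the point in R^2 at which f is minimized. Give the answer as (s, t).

f(s,t) separates as P(s) + Q(t) + 6, so its minimum is min P + min Q + 6.
P'(s) = 36(s - 4)(s - 2)(s + 4) vanishes at s ∈ {-4, 2, 4}; Q'(t) = 12t(t - 3)(t - 1) vanishes at t ∈ {0, 1, 3}.
Local minima of P (where P''>0): P(-4)=-5376, P(4)=768. Local minima of Q: Q(0)=0, Q(3)=-27.
So the global minimum of f is P(-4) + Q(3) + 6 = -5376 − 27 + 6 = -5397, attained at (-4, 3).

(-4, 3)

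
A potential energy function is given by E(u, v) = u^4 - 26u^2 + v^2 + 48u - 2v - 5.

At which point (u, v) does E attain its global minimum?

(-4, 1)

E(u,v) separates as P(u) + Q(v) − 5, so its minimum is min P + min Q − 5.
P'(u) = 4(u - 3)(u - 1)(u + 4) vanishes at u ∈ {-4, 1, 3}; Q'(v) = 2v - 2 vanishes at v ∈ {1}.
Local minima of P (where P''>0): P(-4)=-352, P(3)=-9. Local minima of Q: Q(1)=-1.
So the global minimum of E is P(-4) + Q(1) − 5 = -352 − 1 − 5 = -358, attained at (-4, 1).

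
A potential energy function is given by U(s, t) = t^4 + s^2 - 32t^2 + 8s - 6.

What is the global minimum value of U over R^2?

-278

U(s,t) separates as P(s) + Q(t) − 6, so its minimum is min P + min Q − 6.
P'(s) = 2s + 8 vanishes at s ∈ {-4}; Q'(t) = 4t(t - 4)(t + 4) vanishes at t ∈ {-4, 0, 4}.
Local minima of P (where P''>0): P(-4)=-16. Local minima of Q: Q(-4)=-256, Q(4)=-256.
So the global minimum of U is P(-4) + Q(-4) − 6 = -16 − 256 − 6 = -278, attained at (-4, -4).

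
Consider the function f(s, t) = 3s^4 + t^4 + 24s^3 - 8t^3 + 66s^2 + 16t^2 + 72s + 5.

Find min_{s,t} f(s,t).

f(s,t) separates as P(s) + Q(t) + 5, so its minimum is min P + min Q + 5.
P'(s) = 12(s + 1)(s + 2)(s + 3) vanishes at s ∈ {-3, -2, -1}; Q'(t) = 4t(t - 4)(t - 2) vanishes at t ∈ {0, 2, 4}.
Local minima of P (where P''>0): P(-3)=-27, P(-1)=-27. Local minima of Q: Q(0)=0, Q(4)=0.
So the global minimum of f is P(-3) + Q(0) + 5 = -27 + 0 + 5 = -22, attained at (-3, 0).

-22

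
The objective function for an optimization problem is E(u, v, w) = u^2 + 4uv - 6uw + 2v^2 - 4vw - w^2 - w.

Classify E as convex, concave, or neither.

neither

E is quadratic, so its Hessian is the constant matrix H = [[2, 4, -6], [4, 4, -4], [-6, -4, -2]].
Leading principal minors: 2, -8, 32.
Neither pattern holds ⇒ H is indefinite ⇒ neither convex nor concave.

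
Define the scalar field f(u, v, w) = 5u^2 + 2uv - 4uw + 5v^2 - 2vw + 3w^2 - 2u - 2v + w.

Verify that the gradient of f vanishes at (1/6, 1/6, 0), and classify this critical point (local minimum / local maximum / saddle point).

∇f = (10u + 2v - 4w - 2, 2u + 10v - 2w - 2, -4u - 2v + 6w + 1); substituting (1/6, 1/6, 0) gives ∇f = (0, 0, 0), so (1/6, 1/6, 0) is indeed a critical point.
The Hessian is constant: H = [[10, 2, -4], [2, 10, -2], [-4, -2, 6]].
Leading principal minors: Δ₁ = 10, Δ₂ = 96, Δ₃ = 408.
All leading minors are positive, so H is positive definite: a local minimum.

local minimum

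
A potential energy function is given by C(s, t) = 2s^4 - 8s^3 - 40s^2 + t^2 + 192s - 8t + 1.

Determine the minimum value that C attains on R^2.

-573

C(s,t) separates as P(s) + Q(t) + 1, so its minimum is min P + min Q + 1.
P'(s) = 8(s - 4)(s - 2)(s + 3) vanishes at s ∈ {-3, 2, 4}; Q'(t) = 2(t - 4) vanishes at t ∈ {4}.
Local minima of P (where P''>0): P(-3)=-558, P(4)=128. Local minima of Q: Q(4)=-16.
So the global minimum of C is P(-3) + Q(4) + 1 = -558 − 16 + 1 = -573, attained at (-3, 4).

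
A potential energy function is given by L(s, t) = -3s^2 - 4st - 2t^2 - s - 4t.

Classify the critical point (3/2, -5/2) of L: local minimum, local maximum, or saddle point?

The Hessian of L is constant: H = [[-6, -4], [-4, -4]].
det(H) = (-6)·(-4) − (-4)² = 8.
det(H) > 0 and tr(H) = -10 < 0, so H is negative definite and the point is a local maximum.

local maximum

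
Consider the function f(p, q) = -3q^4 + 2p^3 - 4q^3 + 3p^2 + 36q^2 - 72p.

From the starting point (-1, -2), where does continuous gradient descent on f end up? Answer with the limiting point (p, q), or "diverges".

f is separable, so gradient descent decouples: p follows -∂f/∂p, q follows -∂f/∂q.
∂f/∂p = 6(p - 3)(p + 4); at p=-1 this is -72, so p increases.
∂f/∂q = -12q(q - 2)(q + 3); at q=-2 this is -96, so q increases.
p converges to its nearest critical value 3 (a local min of the p-part); q converges to 0. The iterate converges to (3, 0).

(3, 0)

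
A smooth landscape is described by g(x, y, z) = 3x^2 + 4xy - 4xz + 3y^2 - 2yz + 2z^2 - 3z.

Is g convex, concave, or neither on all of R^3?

g is quadratic, so its Hessian is the constant matrix H = [[6, 4, -4], [4, 6, -2], [-4, -2, 4]].
Leading principal minors: 6, 20, 24.
All positive ⇒ H ≻ 0 ⇒ convex.

convex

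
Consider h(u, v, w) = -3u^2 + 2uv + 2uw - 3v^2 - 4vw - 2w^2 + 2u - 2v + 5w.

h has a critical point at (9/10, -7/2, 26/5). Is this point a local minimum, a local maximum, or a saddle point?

The Hessian is constant: H = [[-6, 2, 2], [2, -6, -4], [2, -4, -4]].
Leading principal minors: Δ₁ = -6, Δ₂ = 32, Δ₃ = -40.
The minors alternate sign starting negative (−, +, −), so H is negative definite: a local maximum.

local maximum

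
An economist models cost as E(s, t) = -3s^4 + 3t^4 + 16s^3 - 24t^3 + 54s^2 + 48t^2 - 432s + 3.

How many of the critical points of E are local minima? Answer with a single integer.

2

E separates as a function of s plus a function of t, so ∇E=0 decouples.
∂E/∂s = -12(s - 4)(s - 3)(s + 3) = 0 at s ∈ {-3, 3, 4}; ∂E/∂t = 12t(t - 4)(t - 2) = 0 at t ∈ {0, 2, 4}.
The Hessian is diagonal: diag(E_ss, E_tt). Second derivatives: E_ss(-3)=-504, E_ss(3)=72, E_ss(4)=-84; E_tt(0)=96, E_tt(2)=-48, E_tt(4)=96.
Local minima occur where both diagonal entries positive: (3, 0), (3, 4). Count: 2.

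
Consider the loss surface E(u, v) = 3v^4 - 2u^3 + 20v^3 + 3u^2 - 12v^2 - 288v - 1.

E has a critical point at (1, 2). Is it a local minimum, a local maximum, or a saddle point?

The mixed partial ∂²E/∂u∂v is 0, so the Hessian at any point is diag(E_uu, E_vv) = diag(6(-2u + 1), 12(3v^2 + 10v - 2)).
At (1, 2): H = diag(-6, 360).
The eigenvalues have opposite signs, so H is indefinite: a saddle point.

saddle point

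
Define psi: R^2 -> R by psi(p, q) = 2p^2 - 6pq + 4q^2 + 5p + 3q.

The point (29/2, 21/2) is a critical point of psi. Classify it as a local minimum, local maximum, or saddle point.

saddle point

The Hessian of psi is constant: H = [[4, -6], [-6, 8]].
det(H) = 4·8 − (-6)² = -4.
Since det(H) < 0, H is indefinite and the critical point is a saddle point.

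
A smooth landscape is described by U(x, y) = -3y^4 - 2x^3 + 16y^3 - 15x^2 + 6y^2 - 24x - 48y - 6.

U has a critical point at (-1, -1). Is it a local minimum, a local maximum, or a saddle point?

The mixed partial ∂²U/∂x∂y is 0, so the Hessian at any point is diag(U_xx, U_yy) = diag(-6(2x + 5), 12(-3y^2 + 8y + 1)).
At (-1, -1): H = diag(-18, -120).
Both eigenvalues are negative, so H is negative definite: a local maximum.

local maximum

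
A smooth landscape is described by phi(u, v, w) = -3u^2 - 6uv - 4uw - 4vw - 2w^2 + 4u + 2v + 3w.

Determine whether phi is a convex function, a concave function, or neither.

phi is quadratic, so its Hessian is the constant matrix H = [[-6, -6, -4], [-6, 0, -4], [-4, -4, -4]].
Leading principal minors: -6, -36, 48.
Neither pattern holds ⇒ H is indefinite ⇒ neither convex nor concave.

neither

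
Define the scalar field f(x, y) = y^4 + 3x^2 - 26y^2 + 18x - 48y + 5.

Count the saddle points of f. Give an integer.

f separates as a function of x plus a function of y, so ∇f=0 decouples.
∂f/∂x = 6(x + 3) = 0 at x ∈ {-3}; ∂f/∂y = 4(y - 4)(y + 1)(y + 3) = 0 at y ∈ {-3, -1, 4}.
The Hessian is diagonal: diag(f_xx, f_yy). Second derivatives: f_xx(-3)=6; f_yy(-3)=56, f_yy(-1)=-40, f_yy(4)=140.
Saddle points occur where the two diagonal entries have opposite signs: (-3, -1). Count: 1.

1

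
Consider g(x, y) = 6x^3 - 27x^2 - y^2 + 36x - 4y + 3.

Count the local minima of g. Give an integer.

g separates as a function of x plus a function of y, so ∇g=0 decouples.
∂g/∂x = 18(x - 2)(x - 1) = 0 at x ∈ {1, 2}; ∂g/∂y = -2(y + 2) = 0 at y ∈ {-2}.
The Hessian is diagonal: diag(g_xx, g_yy). Second derivatives: g_xx(1)=-18, g_xx(2)=18; g_yy(-2)=-2.
Local minima occur where both diagonal entries positive: none. Count: 0.

0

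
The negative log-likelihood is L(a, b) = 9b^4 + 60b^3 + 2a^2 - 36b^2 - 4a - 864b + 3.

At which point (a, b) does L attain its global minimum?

L(a,b) separates as P(a) + Q(b) + 3, so its minimum is min P + min Q + 3.
P'(a) = 4a - 4 vanishes at a ∈ {1}; Q'(b) = 36(b - 2)(b + 3)(b + 4) vanishes at b ∈ {-4, -3, 2}.
Local minima of P (where P''>0): P(1)=-2. Local minima of Q: Q(-4)=1344, Q(2)=-1248.
So the global minimum of L is P(1) + Q(2) + 3 = -2 − 1248 + 3 = -1247, attained at (1, 2).

(1, 2)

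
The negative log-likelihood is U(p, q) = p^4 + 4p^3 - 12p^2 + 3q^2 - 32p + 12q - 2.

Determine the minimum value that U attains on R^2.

-78

U(p,q) separates as A(p) + B(q) − 2, so its minimum is min A + min B − 2.
A'(p) = 4(p - 2)(p + 1)(p + 4) vanishes at p ∈ {-4, -1, 2}; B'(q) = 6q + 12 vanishes at q ∈ {-2}.
Local minima of A (where A''>0): A(-4)=-64, A(2)=-64. Local minima of B: B(-2)=-12.
So the global minimum of U is A(-4) + B(-2) − 2 = -64 − 12 − 2 = -78, attained at (-4, -2).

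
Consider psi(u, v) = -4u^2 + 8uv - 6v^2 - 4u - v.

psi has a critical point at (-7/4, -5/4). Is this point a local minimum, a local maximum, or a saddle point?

The Hessian of psi is constant: H = [[-8, 8], [8, -12]].
det(H) = (-8)·(-12) − 8² = 32.
det(H) > 0 and tr(H) = -20 < 0, so H is negative definite and the point is a local maximum.

local maximum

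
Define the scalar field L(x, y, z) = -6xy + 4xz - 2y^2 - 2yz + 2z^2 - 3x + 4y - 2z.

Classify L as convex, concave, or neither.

neither

L is quadratic, so its Hessian is the constant matrix H = [[0, -6, 4], [-6, -4, -2], [4, -2, 4]].
Leading principal minors: 0, -36, 16.
Neither pattern holds ⇒ H is indefinite ⇒ neither convex nor concave.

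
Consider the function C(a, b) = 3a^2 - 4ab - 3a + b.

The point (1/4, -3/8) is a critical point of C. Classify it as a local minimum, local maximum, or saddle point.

saddle point

The Hessian of C is constant: H = [[6, -4], [-4, 0]].
det(H) = 6·0 − (-4)² = -16.
Since det(H) < 0, H is indefinite and the critical point is a saddle point.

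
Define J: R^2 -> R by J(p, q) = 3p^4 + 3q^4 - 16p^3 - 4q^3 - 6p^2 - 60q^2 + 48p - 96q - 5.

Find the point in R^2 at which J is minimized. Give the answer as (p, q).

J(p,q) separates as A(p) + B(q) − 5, so its minimum is min A + min B − 5.
A'(p) = 12(p - 4)(p - 1)(p + 1) vanishes at p ∈ {-1, 1, 4}; B'(q) = 12(q - 4)(q + 1)(q + 2) vanishes at q ∈ {-2, -1, 4}.
Local minima of A (where A''>0): A(-1)=-35, A(4)=-160. Local minima of B: B(-2)=32, B(4)=-832.
So the global minimum of J is A(4) + B(4) − 5 = -160 − 832 − 5 = -997, attained at (4, 4).

(4, 4)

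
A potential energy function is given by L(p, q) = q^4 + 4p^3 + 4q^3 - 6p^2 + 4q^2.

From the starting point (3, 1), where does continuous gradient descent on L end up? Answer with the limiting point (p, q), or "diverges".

(1, 0)

L is separable, so gradient descent decouples: p follows -∂L/∂p, q follows -∂L/∂q.
∂L/∂p = 12p(p - 1); at p=3 this is 72, so p decreases.
∂L/∂q = 4q(q + 1)(q + 2); at q=1 this is 24, so q decreases.
p converges to its nearest critical value 1 (a local min of the p-part); q converges to 0. The iterate converges to (1, 0).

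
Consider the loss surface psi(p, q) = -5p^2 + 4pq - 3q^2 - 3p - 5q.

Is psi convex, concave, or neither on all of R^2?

psi is quadratic, so its Hessian is the constant matrix H = [[-10, 4], [4, -6]].
det(H) = 44, tr(H) = -16.
det(H) > 0 and tr(H) < 0, so H is negative definite everywhere: concave.

concave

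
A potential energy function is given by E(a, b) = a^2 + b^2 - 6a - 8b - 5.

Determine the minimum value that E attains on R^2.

-30

E(a,b) separates as P(a) + Q(b) − 5, so its minimum is min P + min Q − 5.
P'(a) = 2a - 6 vanishes at a ∈ {3}; Q'(b) = 2b - 8 vanishes at b ∈ {4}.
Local minima of P (where P''>0): P(3)=-9. Local minima of Q: Q(4)=-16.
So the global minimum of E is P(3) + Q(4) − 5 = -9 − 16 − 5 = -30, attained at (3, 4).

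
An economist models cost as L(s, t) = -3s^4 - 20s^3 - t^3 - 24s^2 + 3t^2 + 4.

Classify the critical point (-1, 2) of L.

The mixed partial ∂²L/∂s∂t is 0, so the Hessian at any point is diag(L_ss, L_tt) = diag(-12(3s^2 + 10s + 4), 6(-t + 1)).
At (-1, 2): H = diag(36, -6).
The eigenvalues have opposite signs, so H is indefinite: a saddle point.

saddle point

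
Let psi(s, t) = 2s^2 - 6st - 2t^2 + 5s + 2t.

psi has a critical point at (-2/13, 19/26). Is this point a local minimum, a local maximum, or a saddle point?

The Hessian of psi is constant: H = [[4, -6], [-6, -4]].
det(H) = 4·(-4) − (-6)² = -52.
Since det(H) < 0, H is indefinite and the critical point is a saddle point.

saddle point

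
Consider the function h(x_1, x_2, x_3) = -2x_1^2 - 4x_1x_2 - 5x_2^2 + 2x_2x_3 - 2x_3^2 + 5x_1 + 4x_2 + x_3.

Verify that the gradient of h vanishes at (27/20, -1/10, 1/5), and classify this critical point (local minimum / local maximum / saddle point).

∇h = (-4x_1 - 4x_2 + 5, -4x_1 - 10x_2 + 2x_3 + 4, 2x_2 - 4x_3 + 1); substituting (27/20, -1/10, 1/5) gives ∇h = (0, 0, 0), so (27/20, -1/10, 1/5) is indeed a critical point.
The Hessian is constant: H = [[-4, -4, 0], [-4, -10, 2], [0, 2, -4]].
Leading principal minors: Δ₁ = -4, Δ₂ = 24, Δ₃ = -80.
The minors alternate sign starting negative (−, +, −), so H is negative definite: a local maximum.

local maximum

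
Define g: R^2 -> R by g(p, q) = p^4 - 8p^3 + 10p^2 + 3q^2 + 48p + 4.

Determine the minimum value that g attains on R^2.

g(p,q) separates as A(p) + B(q) + 4, so its minimum is min A + min B + 4.
A'(p) = 4(p - 4)(p - 3)(p + 1) vanishes at p ∈ {-1, 3, 4}; B'(q) = 6q vanishes at q ∈ {0}.
Local minima of A (where A''>0): A(-1)=-29, A(4)=96. Local minima of B: B(0)=0.
So the global minimum of g is A(-1) + B(0) + 4 = -29 + 0 + 4 = -25, attained at (-1, 0).

-25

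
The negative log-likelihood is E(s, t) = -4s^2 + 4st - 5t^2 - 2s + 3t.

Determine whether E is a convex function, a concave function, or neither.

concave

E is quadratic, so its Hessian is the constant matrix H = [[-8, 4], [4, -10]].
det(H) = 64, tr(H) = -18.
det(H) > 0 and tr(H) < 0, so H is negative definite everywhere: concave.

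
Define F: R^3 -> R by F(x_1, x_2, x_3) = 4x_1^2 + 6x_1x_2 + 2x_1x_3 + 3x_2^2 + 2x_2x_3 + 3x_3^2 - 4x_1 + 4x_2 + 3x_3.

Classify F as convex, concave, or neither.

convex

F is quadratic, so its Hessian is the constant matrix H = [[8, 6, 2], [6, 6, 2], [2, 2, 6]].
Leading principal minors: 8, 12, 64.
All positive ⇒ H ≻ 0 ⇒ convex.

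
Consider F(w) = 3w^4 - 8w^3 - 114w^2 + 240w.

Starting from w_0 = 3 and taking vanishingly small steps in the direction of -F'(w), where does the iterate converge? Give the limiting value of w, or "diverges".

5

F'(w) = 12(w - 5)(w - 1)(w + 4), so F'(3) = -336.
Gradient descent moves in the -F' direction, i.e. w is increasing.
The nearest critical point in that direction is w = 5, where F'' = 432 > 0 (a local minimum). The iterate converges there.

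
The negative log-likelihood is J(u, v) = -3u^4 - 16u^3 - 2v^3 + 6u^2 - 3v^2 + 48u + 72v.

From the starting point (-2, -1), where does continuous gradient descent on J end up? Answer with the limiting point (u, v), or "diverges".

J is separable, so gradient descent decouples: u follows -∂J/∂u, v follows -∂J/∂v.
∂J/∂u = -12(u - 1)(u + 1)(u + 4); at u=-2 this is -72, so u increases.
∂J/∂v = -6(v - 3)(v + 4); at v=-1 this is 72, so v decreases.
u converges to its nearest critical value -1 (a local min of the u-part); v converges to -4. The iterate converges to (-1, -4).

(-1, -4)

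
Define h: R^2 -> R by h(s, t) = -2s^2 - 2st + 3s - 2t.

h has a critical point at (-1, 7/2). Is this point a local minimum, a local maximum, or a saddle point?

saddle point

The Hessian of h is constant: H = [[-4, -2], [-2, 0]].
det(H) = (-4)·0 − (-2)² = -4.
Since det(H) < 0, H is indefinite and the critical point is a saddle point.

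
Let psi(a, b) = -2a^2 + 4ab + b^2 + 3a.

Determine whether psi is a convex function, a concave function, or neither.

neither

psi is quadratic, so its Hessian is the constant matrix H = [[-4, 4], [4, 2]].
det(H) = -24, tr(H) = -2.
det(H) < 0, so H is indefinite: neither convex nor concave.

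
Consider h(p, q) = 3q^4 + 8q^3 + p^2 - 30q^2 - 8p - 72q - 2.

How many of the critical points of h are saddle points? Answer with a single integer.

1

h separates as a function of p plus a function of q, so ∇h=0 decouples.
∂h/∂p = 2(p - 4) = 0 at p ∈ {4}; ∂h/∂q = 12(q - 2)(q + 1)(q + 3) = 0 at q ∈ {-3, -1, 2}.
The Hessian is diagonal: diag(h_pp, h_qq). Second derivatives: h_pp(4)=2; h_qq(-3)=120, h_qq(-1)=-72, h_qq(2)=180.
Saddle points occur where the two diagonal entries have opposite signs: (4, -1). Count: 1.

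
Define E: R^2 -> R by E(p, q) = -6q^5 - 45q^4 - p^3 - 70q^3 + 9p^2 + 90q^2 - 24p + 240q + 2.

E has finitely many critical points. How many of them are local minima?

2

E separates as a function of p plus a function of q, so ∇E=0 decouples.
∂E/∂p = -3(p - 4)(p - 2) = 0 at p ∈ {2, 4}; ∂E/∂q = -30(q - 1)(q + 1)(q + 2)(q + 4) = 0 at q ∈ {-4, -2, -1, 1}.
The Hessian is diagonal: diag(E_pp, E_qq). Second derivatives: E_pp(2)=6, E_pp(4)=-6; E_qq(-4)=900, E_qq(-2)=-180, E_qq(-1)=180, E_qq(1)=-900.
Local minima occur where both diagonal entries positive: (2, -4), (2, -1). Count: 2.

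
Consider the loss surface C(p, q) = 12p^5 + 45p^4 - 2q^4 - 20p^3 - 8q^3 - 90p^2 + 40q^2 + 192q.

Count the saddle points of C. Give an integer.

C separates as a function of p plus a function of q, so ∇C=0 decouples.
∂C/∂p = 60p(p - 1)(p + 1)(p + 3) = 0 at p ∈ {-3, -1, 0, 1}; ∂C/∂q = -8(q - 3)(q + 2)(q + 4) = 0 at q ∈ {-4, -2, 3}.
The Hessian is diagonal: diag(C_pp, C_qq). Second derivatives: C_pp(-3)=-1440, C_pp(-1)=240, C_pp(0)=-180, C_pp(1)=480; C_qq(-4)=-112, C_qq(-2)=80, C_qq(3)=-280.
Saddle points occur where the two diagonal entries have opposite signs: (-3, -2), (-1, -4), (-1, 3), (0, -2), (1, -4), (1, 3). Count: 6.

6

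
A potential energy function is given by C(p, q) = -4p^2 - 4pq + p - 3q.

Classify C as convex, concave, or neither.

C is quadratic, so its Hessian is the constant matrix H = [[-8, -4], [-4, 0]].
det(H) = -16, tr(H) = -8.
det(H) < 0, so H is indefinite: neither convex nor concave.

neither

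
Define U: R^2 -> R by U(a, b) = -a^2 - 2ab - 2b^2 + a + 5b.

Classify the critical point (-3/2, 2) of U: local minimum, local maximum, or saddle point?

The Hessian of U is constant: H = [[-2, -2], [-2, -4]].
det(H) = (-2)·(-4) − (-2)² = 4.
det(H) > 0 and tr(H) = -6 < 0, so H is negative definite and the point is a local maximum.

local maximum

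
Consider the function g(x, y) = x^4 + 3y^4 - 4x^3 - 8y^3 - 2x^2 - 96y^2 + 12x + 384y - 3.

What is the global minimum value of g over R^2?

g(x,y) separates as P(x) + Q(y) − 3, so its minimum is min P + min Q − 3.
P'(x) = 4(x - 3)(x - 1)(x + 1) vanishes at x ∈ {-1, 1, 3}; Q'(y) = 12(y - 4)(y - 2)(y + 4) vanishes at y ∈ {-4, 2, 4}.
Local minima of P (where P''>0): P(-1)=-9, P(3)=-9. Local minima of Q: Q(-4)=-1792, Q(4)=256.
So the global minimum of g is P(-1) + Q(-4) − 3 = -9 − 1792 − 3 = -1804, attained at (-1, -4).

-1804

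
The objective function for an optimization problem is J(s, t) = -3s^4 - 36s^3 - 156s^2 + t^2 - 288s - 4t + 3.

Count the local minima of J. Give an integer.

J separates as a function of s plus a function of t, so ∇J=0 decouples.
∂J/∂s = -12(s + 2)(s + 3)(s + 4) = 0 at s ∈ {-4, -3, -2}; ∂J/∂t = 2(t - 2) = 0 at t ∈ {2}.
The Hessian is diagonal: diag(J_ss, J_tt). Second derivatives: J_ss(-4)=-24, J_ss(-3)=12, J_ss(-2)=-24; J_tt(2)=2.
Local minima occur where both diagonal entries positive: (-3, 2). Count: 1.

1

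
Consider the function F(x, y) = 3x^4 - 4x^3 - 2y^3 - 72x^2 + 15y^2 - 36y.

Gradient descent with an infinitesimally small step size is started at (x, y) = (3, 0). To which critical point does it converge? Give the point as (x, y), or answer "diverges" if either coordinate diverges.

F is separable, so gradient descent decouples: x follows -∂F/∂x, y follows -∂F/∂y.
∂F/∂x = 12x(x - 4)(x + 3); at x=3 this is -216, so x increases.
∂F/∂y = -6(y - 3)(y - 2); at y=0 this is -36, so y increases.
x converges to its nearest critical value 4 (a local min of the x-part); y converges to 2. The iterate converges to (4, 2).

(4, 2)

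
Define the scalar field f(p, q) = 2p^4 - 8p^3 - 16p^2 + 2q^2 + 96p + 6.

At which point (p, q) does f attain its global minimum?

(-2, 0)

f(p,q) separates as A(p) + B(q) + 6, so its minimum is min A + min B + 6.
A'(p) = 8(p - 3)(p - 2)(p + 2) vanishes at p ∈ {-2, 2, 3}; B'(q) = 4q vanishes at q ∈ {0}.
Local minima of A (where A''>0): A(-2)=-160, A(3)=90. Local minima of B: B(0)=0.
So the global minimum of f is A(-2) + B(0) + 6 = -160 + 0 + 6 = -154, attained at (-2, 0).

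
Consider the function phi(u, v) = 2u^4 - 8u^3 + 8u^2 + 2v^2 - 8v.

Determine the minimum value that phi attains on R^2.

-8

phi(u,v) separates as P(u) + Q(v), so its minimum is min P + min Q.
P'(u) = 8u(u - 2)(u - 1) vanishes at u ∈ {0, 1, 2}; Q'(v) = 4v - 8 vanishes at v ∈ {2}.
Local minima of P (where P''>0): P(0)=0, P(2)=0. Local minima of Q: Q(2)=-8.
So the global minimum of phi is P(0) + Q(2) = 0 − 8 = -8, attained at (0, 2).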